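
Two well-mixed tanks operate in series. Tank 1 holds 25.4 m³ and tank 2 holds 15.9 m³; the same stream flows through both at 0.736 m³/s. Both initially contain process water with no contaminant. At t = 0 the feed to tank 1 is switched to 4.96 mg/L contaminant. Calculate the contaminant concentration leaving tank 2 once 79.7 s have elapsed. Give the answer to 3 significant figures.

Each tank obeys Vᵢ dCᵢ/dt = Q(Cᵢ₋₁ − Cᵢ), so τᵢ = Vᵢ/Q.
τ₁ = 25.4/0.736 = 34.511 s; τ₂ = 15.9/0.736 = 21.603 s.
Tank 1: C₁ = C_in(1 − e^(−t/τ₁)). Tank 2 (τ₁ ≠ τ₂): C₂ = C_in[1 − (τ₁ e^(−t/τ₁) − τ₂ e^(−t/τ₂))/(τ₁ − τ₂)].
At t = 79.7: e^(−t/τ₁) = 0.099319, e^(−t/τ₂) = 0.024991.
C₂ = 4.96·[1 − (34.511·0.099319 − 21.603·0.024991)/(12.908)] = 4.96·0.77628 = 3.8503 mg/L.

3.85 mg/L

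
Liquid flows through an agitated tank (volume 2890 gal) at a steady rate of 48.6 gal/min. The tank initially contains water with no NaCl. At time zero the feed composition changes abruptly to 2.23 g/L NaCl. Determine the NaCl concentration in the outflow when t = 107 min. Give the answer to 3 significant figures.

1.86 g/L

Accumulation = in − out for the solute gives V dC/dt = Q(C_in − C).
Rewrite as dC/dt + C/τ = C_in/τ, τ = V/Q = 59.465 min.
Integrating: C(t) = C_in + (C₀ − C_in) e^(−t/τ).
C(107) = 2.23 + (0 − 2.23)·e^(−107/59.465) = 2.23 + (-2.2300)·0.16540 = 1.8612 g/L.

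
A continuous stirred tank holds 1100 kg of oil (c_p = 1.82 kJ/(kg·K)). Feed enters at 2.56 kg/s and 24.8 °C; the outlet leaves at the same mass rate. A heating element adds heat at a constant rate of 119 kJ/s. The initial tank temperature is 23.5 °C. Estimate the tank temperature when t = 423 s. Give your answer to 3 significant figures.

Unsteady energy balance on the tank contents: M c_p dT/dt = ṁ c_p (T_in − T) + 119.
Rearrange: dT/dt = (T_ss − T)/τ with τ = M/ṁ = 429.69 s and T_ss = T_in + Q̇/(ṁ c_p) = 50.341 °C.
This is linear first-order; T(t) = T_ss + (T₀ − T_ss) e^(−t/τ).
T(423) = 50.341 + (-26.841)·e^(−423/429.69) = 50.341 + (-26.841)·0.37365 = 40.312 °C.

40.3 °C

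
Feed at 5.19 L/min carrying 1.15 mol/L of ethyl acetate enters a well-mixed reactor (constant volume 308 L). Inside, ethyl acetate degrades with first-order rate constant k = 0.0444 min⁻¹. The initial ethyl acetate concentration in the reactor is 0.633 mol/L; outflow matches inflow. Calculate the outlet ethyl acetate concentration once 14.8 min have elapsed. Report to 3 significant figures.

0.444 mol/L

V dC/dt = Q(C_in − C) − k V C.
This is linear with rate a = Q/V + k = 0.061251 min⁻¹.
C_ss = Q C_in/(Q + kV) = 0.31638 mol/L; C(t) = C_ss + (C₀ − C_ss) e^(−a t).
C(14.8) = 0.31638 + (0.31662)·e^(−0.061251·14.8) = 0.31638 + (0.31662)·0.40393 = 0.44427 mol/L.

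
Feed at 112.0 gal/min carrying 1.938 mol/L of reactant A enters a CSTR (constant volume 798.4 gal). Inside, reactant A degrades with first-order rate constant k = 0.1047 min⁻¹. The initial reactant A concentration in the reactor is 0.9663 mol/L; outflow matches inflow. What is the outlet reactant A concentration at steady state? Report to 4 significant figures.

V dC/dt = Q(C_in − C) − k V C.
Steady state (dC/dt = 0): C_ss = Q C_in/(Q + kV) = C_in/(1 + kV/Q).
C_ss = 112.0·1.938/(112.0 + 0.1047·798.4) = 217.056/195.592 = 1.10974 mol/L.

1.110 mol/L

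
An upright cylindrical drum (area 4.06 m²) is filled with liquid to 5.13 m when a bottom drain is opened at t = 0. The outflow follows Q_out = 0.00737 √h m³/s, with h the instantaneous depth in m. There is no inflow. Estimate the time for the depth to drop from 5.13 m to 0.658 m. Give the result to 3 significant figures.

With no inflow, A dh/dt = −0.00737 √h.
∫ h^(−1/2) dh = −(0.00737/A) ∫ dt, giving 2√h = 2√h₀ − (0.00737/A) t.
t = 2A(√h₀ − √h)/0.00737 = 2·4.06·(√5.13 − √0.658)/0.00737
  = 8.1200 × (2.2650 − 0.81117) / 0.00737 = 1601.7 s.

1600 s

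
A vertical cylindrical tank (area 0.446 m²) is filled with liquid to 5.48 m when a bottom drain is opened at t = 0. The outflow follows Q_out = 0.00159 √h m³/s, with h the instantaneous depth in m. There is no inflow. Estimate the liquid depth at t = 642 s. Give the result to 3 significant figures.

With no inflow, A dh/dt = −0.00159 √h.
This is separable: 2 d(√h)/dt = −0.00159/A, so √h = √h₀ − (0.00159/(2A)) t.
√h = √5.48 − 0.00159·642/(2·0.446) = 2.3409 − 1.1444 = 1.1966.
h = 1.1966² = 1.4318 m.

1.43 m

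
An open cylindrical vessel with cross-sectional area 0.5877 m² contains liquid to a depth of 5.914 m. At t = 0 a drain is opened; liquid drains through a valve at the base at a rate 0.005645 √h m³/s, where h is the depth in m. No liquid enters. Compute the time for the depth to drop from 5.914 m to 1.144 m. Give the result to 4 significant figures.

A dh/dt = −Q_out = −0.005645 √h.
Separate and integrate: 2(√h − √h₀) = −(0.005645/A) t.
t = 2A(√h₀ − √h)/0.005645 = 2·0.5877·(√5.914 − √1.144)/0.005645
  = 1.17540 × (2.43187 − 1.06958) / 0.005645 = 283.656 s.

283.7 s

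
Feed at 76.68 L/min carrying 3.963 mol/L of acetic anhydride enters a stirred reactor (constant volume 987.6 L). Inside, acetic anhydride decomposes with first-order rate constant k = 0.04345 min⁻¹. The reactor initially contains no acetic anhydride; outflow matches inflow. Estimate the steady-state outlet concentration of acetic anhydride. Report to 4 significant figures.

V dC/dt = Q(C_in − C) − k V C.
At steady state: 0 = Q C_in − (Q + kV) C_ss, so C_ss = Q C_in/(Q + kV).
C_ss = 76.68·3.963/(76.68 + 0.04345·987.6) = 303.883/119.591 = 2.54101 mol/L.

2.541 mol/L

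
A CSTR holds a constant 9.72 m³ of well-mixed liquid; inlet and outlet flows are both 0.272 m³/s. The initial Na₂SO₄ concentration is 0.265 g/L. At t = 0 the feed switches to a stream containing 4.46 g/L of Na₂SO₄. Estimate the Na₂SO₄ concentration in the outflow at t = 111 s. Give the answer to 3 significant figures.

4.27 g/L

Transient balance on the dissolved component: V dC/dt = Q(C_in − C).
Rewrite as dC/dt + C/τ = C_in/τ, τ = V/Q = 35.735 s.
This is linear first-order; C(t) = C_in + (C₀ − C_in) e^(−t/τ).
C(111) = 4.46 + (0.265 − 4.46)·e^(−111/35.735) = 4.46 + (-4.1950)·0.044772 = 4.2722 g/L.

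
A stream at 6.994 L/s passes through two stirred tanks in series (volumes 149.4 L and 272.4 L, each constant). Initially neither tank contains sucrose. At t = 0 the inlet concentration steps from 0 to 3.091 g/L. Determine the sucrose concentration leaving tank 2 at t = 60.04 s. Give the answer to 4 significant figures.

1.852 g/L

Species balance on tank i: dCᵢ/dt = (Cᵢ₋₁ − Cᵢ)/τᵢ with τᵢ = Vᵢ/Q.
τ₁ = 149.4/6.994 = 21.3612 s; τ₂ = 272.4/6.994 = 38.9477 s.
Tank 1: C₁ = C_in(1 − e^(−t/τ₁)). Tank 2 (τ₁ ≠ τ₂): C₂ = C_in[1 − (τ₁ e^(−t/τ₁) − τ₂ e^(−t/τ₂))/(τ₁ − τ₂)].
At t = 60.04: e^(−t/τ₁) = 0.0601624, e^(−t/τ₂) = 0.214048.
C₂ = 3.091·[1 − (21.3612·0.0601624 − 38.9477·0.214048)/(-17.5865)] = 3.091·0.599038 = 1.85163 g/L.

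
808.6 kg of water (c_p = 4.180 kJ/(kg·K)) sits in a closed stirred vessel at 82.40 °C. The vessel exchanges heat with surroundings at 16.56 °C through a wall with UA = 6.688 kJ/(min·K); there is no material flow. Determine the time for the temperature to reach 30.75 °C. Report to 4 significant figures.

M c_p dT/dt = −UA(T − T_amb).
τ = M c_p/UA = 505.375 min; T_ss = T_amb = 16.5600 °C.
T(t) = T_ss + (T₀ − T_ss)e^(−t/τ); set T = 30.75:
t = −τ ln[(T − T_ss)/(T₀ − T_ss)] = −505.375 · ln(0.215522) = 775.594 min.

775.6 min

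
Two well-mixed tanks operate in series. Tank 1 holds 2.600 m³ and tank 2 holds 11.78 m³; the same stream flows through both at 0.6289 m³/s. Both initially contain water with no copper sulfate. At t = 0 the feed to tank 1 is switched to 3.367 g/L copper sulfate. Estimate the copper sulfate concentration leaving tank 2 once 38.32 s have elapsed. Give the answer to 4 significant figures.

2.809 g/L

Time constants: τᵢ = Vᵢ/Q for each well-mixed tank.
τ₁ = 2.600/0.6289 = 4.13420 s; τ₂ = 11.78/0.6289 = 18.7311 s.
Tank 1: C₁ = C_in(1 − e^(−t/τ₁)). Tank 2 (τ₁ ≠ τ₂): C₂ = C_in[1 − (τ₁ e^(−t/τ₁) − τ₂ e^(−t/τ₂))/(τ₁ − τ₂)].
At t = 38.32: e^(−t/τ₁) = 9.43010e-05, e^(−t/τ₂) = 0.129278.
C₂ = 3.367·[1 − (4.13420·9.43010e-05 − 18.7311·0.129278)/(-14.5969)] = 3.367·0.834135 = 2.80853 g/L.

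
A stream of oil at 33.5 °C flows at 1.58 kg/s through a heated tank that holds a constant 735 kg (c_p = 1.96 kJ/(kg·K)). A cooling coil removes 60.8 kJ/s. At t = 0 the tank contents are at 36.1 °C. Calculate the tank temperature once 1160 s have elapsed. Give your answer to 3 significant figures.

M c_p dT/dt = ṁ c_p (T_in − T) − Q̇.
Rearrange: dT/dt = (T_ss − T)/τ with τ = M/ṁ = 465.19 s and T_ss = T_in − Q̇/(ṁ c_p) = 13.867 °C.
Solution: T(t) = T_ss + (T₀ − T_ss) e^(−t/τ).
T(1160) = 13.867 + (22.233)·e^(−1160/465.19) = 13.867 + (22.233)·0.082612 = 15.704 °C.

15.7 °C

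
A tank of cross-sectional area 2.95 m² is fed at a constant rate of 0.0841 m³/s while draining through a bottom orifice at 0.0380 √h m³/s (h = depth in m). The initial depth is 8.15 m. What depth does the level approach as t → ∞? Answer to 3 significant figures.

4.90 m

A dh/dt = Q_in − 0.0380 √h. Steady state requires inflow = outflow:
Q_in = 0.0380 √h_ss ⇒ √h_ss = 0.0841/0.0380 = 2.2132.
h_ss = 2.2132² = 4.8981 m. (Since h₀ = 8.15 m > h_ss, the level will fall toward this value.)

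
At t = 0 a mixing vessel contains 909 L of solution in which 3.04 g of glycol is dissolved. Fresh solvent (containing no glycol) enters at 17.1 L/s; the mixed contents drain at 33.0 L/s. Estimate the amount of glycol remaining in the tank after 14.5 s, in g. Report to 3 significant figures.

1.66 g

Let m(t) be the amount of glycol. Volume: V(t) = V₀ + (Q_in − Q_out) t = 909 − 15.900 t; V(14.5) = 678.45 L.
Species balance (pure solvent in): dm/dt = −Q_out · m/V(t).
dm/m = −Q_out dt/(V₀ − 15.900 t); integrating gives ln(m/m₀) = −(Q_out/(Q_in−Q_out)) ln(V/V₀).
m = m₀ (V₀/V)^(Q_out/(Q_in−Q_out)) = 3.04 × (909/678.45)^(-2.0755) = 1.6565 g.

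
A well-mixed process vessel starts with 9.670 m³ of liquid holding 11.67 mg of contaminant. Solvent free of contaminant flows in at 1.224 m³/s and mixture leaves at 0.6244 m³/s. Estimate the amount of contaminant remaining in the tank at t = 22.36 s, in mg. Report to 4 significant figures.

Total volume: dV/dt = Q_in − Q_out = 0.599600 m³/s, so V(t) = 9.670 + 0.599600 t and V(22.36) = 23.0771 m³.
Species balance (pure solvent in): dm/dt = −Q_out · m/V(t).
Separate: dm/m = −Q_out dt/V(t) ⇒ ln(m/m₀) = −(Q_out/(Q_in−Q_out)) ln(V/V₀).
m = m₀ (V₀/V)^(Q_out/(Q_in−Q_out)) = 11.67 × (9.670/23.0771)^(1.04136) = 4.71729 mg.

4.717 mg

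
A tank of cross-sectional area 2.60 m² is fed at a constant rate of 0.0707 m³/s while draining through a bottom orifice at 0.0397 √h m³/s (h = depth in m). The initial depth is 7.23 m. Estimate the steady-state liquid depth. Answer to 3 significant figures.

3.17 m

Level balance: A dh/dt = 0.0707 − 0.0397 √h. Setting dh/dt = 0:
Q_in = 0.0397 √h_ss ⇒ √h_ss = 0.0707/0.0397 = 1.7809.
h_ss = 1.7809² = 3.1714 m. (Since h₀ = 7.23 m > h_ss, the level will fall toward this value.)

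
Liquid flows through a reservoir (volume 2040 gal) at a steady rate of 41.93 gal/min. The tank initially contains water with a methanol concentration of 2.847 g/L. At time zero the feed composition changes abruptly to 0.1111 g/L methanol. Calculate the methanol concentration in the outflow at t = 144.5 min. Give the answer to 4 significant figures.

0.2515 g/L

Mass balance on the solute (V constant): V dC/dt = Q(C_in − C).
Rewrite as dC/dt + C/τ = C_in/τ, τ = V/Q = 48.6525 min.
Solution: C(t) = C_in + (C₀ − C_in) e^(−t/τ).
C(144.5) = 0.1111 + (2.847 − 0.1111)·e^(−144.5/48.6525) = 0.1111 + (2.73590)·0.0513012 = 0.251455 g/L.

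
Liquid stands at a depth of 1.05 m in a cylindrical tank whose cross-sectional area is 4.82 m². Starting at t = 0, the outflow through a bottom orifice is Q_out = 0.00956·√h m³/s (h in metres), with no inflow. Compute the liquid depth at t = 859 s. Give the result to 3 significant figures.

With no inflow, A dh/dt = −0.00956 √h.
This is separable: 2 d(√h)/dt = −0.00956/A, so √h = √h₀ − (0.00956/(2A)) t.
√h = √1.05 − 0.00956·859/(2·4.82) = 1.0247 − 0.85187 = 0.17282.
h = 0.17282² = 0.029868 m.

0.0299 m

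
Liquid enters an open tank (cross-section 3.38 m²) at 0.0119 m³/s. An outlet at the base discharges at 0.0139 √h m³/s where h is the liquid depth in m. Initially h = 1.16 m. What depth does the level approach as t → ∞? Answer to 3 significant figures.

0.733 m

Level balance: A dh/dt = 0.0119 − 0.0139 √h. Setting dh/dt = 0:
Q_in = 0.0139 √h_ss ⇒ √h_ss = 0.0119/0.0139 = 0.85612.
h_ss = 0.85612² = 0.73293 m. (Since h₀ = 1.16 m > h_ss, the level will fall toward this value.)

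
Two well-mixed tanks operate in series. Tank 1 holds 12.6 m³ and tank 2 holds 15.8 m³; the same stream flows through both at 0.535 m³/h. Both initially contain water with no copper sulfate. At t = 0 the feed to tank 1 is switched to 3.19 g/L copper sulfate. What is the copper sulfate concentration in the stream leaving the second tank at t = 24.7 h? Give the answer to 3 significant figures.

0.766 g/L

Each tank obeys Vᵢ dCᵢ/dt = Q(Cᵢ₋₁ − Cᵢ), so τᵢ = Vᵢ/Q.
τ₁ = 12.6/0.535 = 23.551 h; τ₂ = 15.8/0.535 = 29.533 h.
Tank 1: C₁ = C_in(1 − e^(−t/τ₁)). Tank 2 (τ₁ ≠ τ₂): C₂ = C_in[1 − (τ₁ e^(−t/τ₁) − τ₂ e^(−t/τ₂))/(τ₁ − τ₂)].
At t = 24.7: e^(−t/τ₁) = 0.35037, e^(−t/τ₂) = 0.43328.
C₂ = 3.19·[1 − (23.551·0.35037 − 29.533·0.43328)/(-5.9813)] = 3.19·0.24023 = 0.76635 g/L.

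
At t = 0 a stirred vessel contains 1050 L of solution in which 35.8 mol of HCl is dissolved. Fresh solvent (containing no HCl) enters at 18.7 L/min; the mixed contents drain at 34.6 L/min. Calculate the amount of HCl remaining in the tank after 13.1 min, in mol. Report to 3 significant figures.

22.1 mol

Let m(t) be the amount of HCl. Volume: V(t) = V₀ + (Q_in − Q_out) t = 1050 − 15.900 t; V(13.1) = 841.71 L.
Species balance (pure solvent in): dm/dt = −Q_out · m/V(t).
dm/m = −Q_out dt/(V₀ − 15.900 t); integrating gives ln(m/m₀) = −(Q_out/(Q_in−Q_out)) ln(V/V₀).
m = m₀ (V₀/V)^(Q_out/(Q_in−Q_out)) = 35.8 × (1050/841.71)^(-2.1761) = 22.127 mol.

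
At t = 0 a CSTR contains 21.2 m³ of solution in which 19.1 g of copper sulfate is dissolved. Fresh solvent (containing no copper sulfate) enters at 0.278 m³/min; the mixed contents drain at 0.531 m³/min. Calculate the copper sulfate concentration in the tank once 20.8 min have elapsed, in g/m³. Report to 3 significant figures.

Let m(t) be the amount of copper sulfate. Volume: V(t) = V₀ + (Q_in − Q_out) t = 21.2 − 0.25300 t; V(20.8) = 15.938 m³.
No copper sulfate enters, so dm/dt = −Q_out · (m/V).
dm/m = −Q_out dt/(V₀ − 0.25300 t); integrating gives ln(m/m₀) = −(Q_out/(Q_in−Q_out)) ln(V/V₀).
m = m₀ (V₀/V)^(Q_out/(Q_in−Q_out)) = 19.1 × (21.2/15.938)^(-2.0988) = 10.495 g.
C = m/V = 10.495/15.938 = 0.65848 g/m³.

0.658 g/m³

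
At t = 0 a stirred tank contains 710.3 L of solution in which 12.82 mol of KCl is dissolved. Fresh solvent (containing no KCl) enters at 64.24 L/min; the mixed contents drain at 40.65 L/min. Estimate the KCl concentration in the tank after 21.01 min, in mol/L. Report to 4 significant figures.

Total volume: dV/dt = Q_in − Q_out = 23.5900 L/min, so V(t) = 710.3 + 23.5900 t and V(21.01) = 1205.93 L.
Species balance (pure solvent in): dm/dt = −Q_out · m/V(t).
dm/m = −Q_out dt/(V₀ + 23.5900 t); integrating gives ln(m/m₀) = −(Q_out/(Q_in−Q_out)) ln(V/V₀).
m = m₀ (V₀/V)^(Q_out/(Q_in−Q_out)) = 12.82 × (710.3/1205.93)^(1.72319) = 5.14948 mol.
C = m/V = 5.14948/1205.93 = 0.00427015 mol/L.

0.004270 mol/L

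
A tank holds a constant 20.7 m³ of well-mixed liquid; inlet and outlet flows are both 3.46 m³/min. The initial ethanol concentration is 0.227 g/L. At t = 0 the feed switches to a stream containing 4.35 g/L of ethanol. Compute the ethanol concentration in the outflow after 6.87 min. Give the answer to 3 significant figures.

Unsteady species balance (constant V, well mixed): V dC/dt = Q(C_in − C).
Time constant τ = V/Q = 20.7/3.46 = 5.9827 min.
C approaches C_in exponentially: C(t) = C_in + (C₀ − C_in) e^(−t/τ).
C(6.87) = 4.35 + (0.227 − 4.35)·e^(−6.87/5.9827) = 4.35 + (-4.1230)·0.31717 = 3.0423 g/L.

3.04 g/L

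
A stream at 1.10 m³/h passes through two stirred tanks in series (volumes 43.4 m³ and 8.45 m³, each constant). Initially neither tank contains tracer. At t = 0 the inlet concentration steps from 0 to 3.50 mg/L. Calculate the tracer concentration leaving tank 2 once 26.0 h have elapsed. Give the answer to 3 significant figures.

Each tank obeys Vᵢ dCᵢ/dt = Q(Cᵢ₋₁ − Cᵢ), so τᵢ = Vᵢ/Q.
τ₁ = 43.4/1.10 = 39.455 h; τ₂ = 8.45/1.10 = 7.6818 h.
Solving the cascade with C₁(0)=C₂(0)=0 gives C₂(t) = C_in[1 − (τ₁ e^(−t/τ₁) − τ₂ e^(−t/τ₂))/(τ₁ − τ₂)].
At t = 26.0: e^(−t/τ₁) = 0.51738, e^(−t/τ₂) = 0.033891.
C₂ = 3.50·[1 − (39.455·0.51738 − 7.6818·0.033891)/(31.773)] = 3.50·0.36573 = 1.2801 mg/L.

1.28 mg/L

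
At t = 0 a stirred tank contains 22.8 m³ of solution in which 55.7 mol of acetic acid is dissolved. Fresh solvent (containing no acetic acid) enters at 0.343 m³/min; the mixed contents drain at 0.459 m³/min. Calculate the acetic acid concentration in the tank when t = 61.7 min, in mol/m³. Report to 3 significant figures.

0.802 mol/m³

Let m(t) be the amount of acetic acid. Volume: V(t) = V₀ + (Q_in − Q_out) t = 22.8 − 0.11600 t; V(61.7) = 15.643 m³.
Solute balance: dm/dt = 0 − Q_out C = −Q_out m/V(t).
dm/m = −Q_out dt/(V₀ − 0.11600 t); integrating gives ln(m/m₀) = −(Q_out/(Q_in−Q_out)) ln(V/V₀).
m = m₀ (V₀/V)^(Q_out/(Q_in−Q_out)) = 55.7 × (22.8/15.643)^(-3.9569) = 12.544 mol.
C = m/V = 12.544/15.643 = 0.80188 mol/m³.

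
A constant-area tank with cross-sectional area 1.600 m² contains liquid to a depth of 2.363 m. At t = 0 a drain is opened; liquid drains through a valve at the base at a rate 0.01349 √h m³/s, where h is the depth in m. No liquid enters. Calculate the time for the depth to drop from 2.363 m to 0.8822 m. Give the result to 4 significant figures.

Volume balance on the tank: A dh/dt = −0.01349 √h.
Separate and integrate: 2(√h − √h₀) = −(0.01349/A) t.
t = 2A(√h₀ − √h)/0.01349 = 2·1.600·(√2.363 − √0.8822)/0.01349
  = 3.20000 × (1.53721 − 0.939255) / 0.01349 = 141.841 s.

141.8 s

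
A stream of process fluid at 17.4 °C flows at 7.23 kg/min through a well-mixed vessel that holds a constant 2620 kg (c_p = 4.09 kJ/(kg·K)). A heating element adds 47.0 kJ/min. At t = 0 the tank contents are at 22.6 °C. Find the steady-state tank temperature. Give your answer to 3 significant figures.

19.0 °C

Heat balance on the well-mixed liquid: M c_p dT/dt = ṁ c_p (T_in − T) + 47.0.
At steady state dT/dt = 0 ⇒ T_ss = T_in + Q̇/(ṁ c_p) = 17.4 + 47.0/(7.23·4.09) = 18.989 °C.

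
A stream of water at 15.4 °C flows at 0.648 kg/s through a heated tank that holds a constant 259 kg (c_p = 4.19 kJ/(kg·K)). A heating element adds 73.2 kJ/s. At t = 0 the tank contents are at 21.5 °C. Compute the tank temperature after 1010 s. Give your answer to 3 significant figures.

First-law balance (no shaft work): M c_p dT/dt = ṁ c_p (T_in − T) + 73.2.
τ = M/ṁ = 399.69 s; T_ss = T_in + Q̇/(ṁ c_p) = 15.4 + 73.2/(0.648·4.19) = 42.360 °C.
This is linear first-order; T(t) = T_ss + (T₀ − T_ss) e^(−t/τ).
T(1010) = 42.360 + (-20.860)·e^(−1010/399.69) = 42.360 + (-20.860)·0.079902 = 40.693 °C.

40.7 °C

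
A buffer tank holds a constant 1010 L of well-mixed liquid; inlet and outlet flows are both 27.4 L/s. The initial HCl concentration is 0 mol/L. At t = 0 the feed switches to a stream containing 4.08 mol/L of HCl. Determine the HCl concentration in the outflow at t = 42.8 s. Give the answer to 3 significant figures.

Transient balance on the dissolved component: V dC/dt = Q(C_in − C).
Rewrite as dC/dt + C/τ = C_in/τ, τ = V/Q = 36.861 s.
This is linear first-order; C(t) = C_in + (C₀ − C_in) e^(−t/τ).
C(42.8) = 4.08 + (0 − 4.08)·e^(−42.8/36.861) = 4.08 + (-4.0800)·0.31314 = 2.8024 mol/L.

2.80 mol/L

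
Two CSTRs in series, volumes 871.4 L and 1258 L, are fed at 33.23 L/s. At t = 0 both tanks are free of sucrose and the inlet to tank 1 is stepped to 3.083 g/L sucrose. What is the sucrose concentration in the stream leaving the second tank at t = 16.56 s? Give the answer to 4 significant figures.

0.3008 g/L

Species balance on tank i: dCᵢ/dt = (Cᵢ₋₁ − Cᵢ)/τᵢ with τᵢ = Vᵢ/Q.
τ₁ = 871.4/33.23 = 26.2233 s; τ₂ = 1258/33.23 = 37.8574 s.
Tank 1: C₁ = C_in(1 − e^(−t/τ₁)). Tank 2 (τ₁ ≠ τ₂): C₂ = C_in[1 − (τ₁ e^(−t/τ₁) − τ₂ e^(−t/τ₂))/(τ₁ − τ₂)].
At t = 16.56: e^(−t/τ₁) = 0.531794, e^(−t/τ₂) = 0.645693.
C₂ = 3.083·[1 − (26.2233·0.531794 − 37.8574·0.645693)/(-11.6341)] = 3.083·0.0975777 = 0.300832 g/L.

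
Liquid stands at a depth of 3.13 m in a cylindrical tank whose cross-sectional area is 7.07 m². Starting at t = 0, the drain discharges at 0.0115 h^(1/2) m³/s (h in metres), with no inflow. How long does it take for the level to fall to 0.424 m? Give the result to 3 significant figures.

With no inflow, A dh/dt = −0.0115 √h.
Separate and integrate: 2(√h − √h₀) = −(0.0115/A) t.
t = 2A(√h₀ − √h)/0.0115 = 2·7.07·(√3.13 − √0.424)/0.0115
  = 14.140 × (1.7692 − 0.65115) / 0.0115 = 1374.7 s.

1370 s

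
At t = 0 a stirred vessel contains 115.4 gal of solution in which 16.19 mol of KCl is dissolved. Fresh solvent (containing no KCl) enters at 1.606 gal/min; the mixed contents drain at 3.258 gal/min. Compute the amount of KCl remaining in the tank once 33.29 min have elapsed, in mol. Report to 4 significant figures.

4.517 mol

Let m(t) be the amount of KCl. Volume: V(t) = V₀ + (Q_in − Q_out) t = 115.4 − 1.65200 t; V(33.29) = 60.4049 gal.
Solute balance: dm/dt = 0 − Q_out C = −Q_out m/V(t).
dm/m = −Q_out dt/(V₀ − 1.65200 t); integrating gives ln(m/m₀) = −(Q_out/(Q_in−Q_out)) ln(V/V₀).
m = m₀ (V₀/V)^(Q_out/(Q_in−Q_out)) = 16.19 × (115.4/60.4049)^(-1.97215) = 4.51656 mol.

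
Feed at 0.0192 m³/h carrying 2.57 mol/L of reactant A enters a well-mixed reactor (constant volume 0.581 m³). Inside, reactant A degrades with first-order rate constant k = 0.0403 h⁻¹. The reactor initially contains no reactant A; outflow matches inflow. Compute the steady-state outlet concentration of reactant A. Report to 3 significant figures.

1.16 mol/L

Species balance: V dC/dt = Q C_in − Q C − k V C.
Steady state (dC/dt = 0): C_ss = Q C_in/(Q + kV) = C_in/(1 + kV/Q).
C_ss = 0.0192·2.57/(0.0192 + 0.0403·0.581) = 0.049344/0.042614 = 1.1579 mol/L.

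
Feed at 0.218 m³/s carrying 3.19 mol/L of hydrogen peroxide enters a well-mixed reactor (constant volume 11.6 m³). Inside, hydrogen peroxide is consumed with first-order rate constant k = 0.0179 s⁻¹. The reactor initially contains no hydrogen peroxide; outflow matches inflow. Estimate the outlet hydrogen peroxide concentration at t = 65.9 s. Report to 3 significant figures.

Accumulation = in − out − consumed: V dC/dt = Q C_in − Q C − k V C.
dC/dt = (Q/V) C_in − (Q/V + k) C; effective rate a = Q/V + k = 0.018793 + 0.0179 = 0.036693 s⁻¹.
C_ss = Q C_in/(Q + kV) = 1.6338 mol/L; C(t) = C_ss + (C₀ − C_ss) e^(−a t).
C(65.9) = 1.6338 + (-1.6338)·e^(−0.036693·65.9) = 1.6338 + (-1.6338)·0.089093 = 1.4883 mol/L.

1.49 mol/L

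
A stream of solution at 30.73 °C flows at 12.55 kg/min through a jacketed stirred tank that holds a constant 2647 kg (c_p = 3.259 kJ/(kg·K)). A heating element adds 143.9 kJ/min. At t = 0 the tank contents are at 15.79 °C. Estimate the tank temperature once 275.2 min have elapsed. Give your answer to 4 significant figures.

Unsteady energy balance on the tank contents: M c_p dT/dt = ṁ c_p (T_in − T) + 143.9.
Rearrange: dT/dt = (T_ss − T)/τ with τ = M/ṁ = 210.916 min and T_ss = T_in + Q̇/(ṁ c_p) = 34.2483 °C.
This is linear first-order; T(t) = T_ss + (T₀ − T_ss) e^(−t/τ).
T(275.2) = 34.2483 + (-18.4583)·e^(−275.2/210.916) = 34.2483 + (-18.4583)·0.271231 = 29.2418 °C.

29.24 °C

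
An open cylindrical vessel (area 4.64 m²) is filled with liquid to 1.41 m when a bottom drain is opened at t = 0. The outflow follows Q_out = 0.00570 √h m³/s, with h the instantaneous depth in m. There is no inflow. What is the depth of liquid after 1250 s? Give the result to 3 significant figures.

A dh/dt = −Q_out = −0.00570 √h.
∫ h^(−1/2) dh = −(0.00570/A) ∫ dt, giving 2√h = 2√h₀ − (0.00570/A) t.
√h = √1.41 − 0.00570·1250/(2·4.64) = 1.1874 − 0.76778 = 0.41965.
h = 0.41965² = 0.17611 m.

0.176 m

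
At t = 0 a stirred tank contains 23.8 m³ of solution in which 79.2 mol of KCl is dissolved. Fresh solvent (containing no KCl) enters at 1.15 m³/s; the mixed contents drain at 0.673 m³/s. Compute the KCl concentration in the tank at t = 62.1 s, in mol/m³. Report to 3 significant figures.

0.474 mol/m³

Total volume: dV/dt = Q_in − Q_out = 0.47700 m³/s, so V(t) = 23.8 + 0.47700 t and V(62.1) = 53.422 m³.
Species balance (pure solvent in): dm/dt = −Q_out · m/V(t).
Separate: dm/m = −Q_out dt/V(t) ⇒ ln(m/m₀) = −(Q_out/(Q_in−Q_out)) ln(V/V₀).
m = m₀ (V₀/V)^(Q_out/(Q_in−Q_out)) = 79.2 × (23.8/53.422)^(1.4109) = 25.310 mol.
C = m/V = 25.310/53.422 = 0.47379 mol/m³.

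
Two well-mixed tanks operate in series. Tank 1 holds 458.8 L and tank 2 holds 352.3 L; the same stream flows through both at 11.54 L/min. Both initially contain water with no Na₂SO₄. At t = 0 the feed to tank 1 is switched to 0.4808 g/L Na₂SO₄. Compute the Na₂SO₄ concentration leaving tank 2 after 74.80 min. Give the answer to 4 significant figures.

0.3024 g/L

Species balance on tank i: dCᵢ/dt = (Cᵢ₋₁ − Cᵢ)/τᵢ with τᵢ = Vᵢ/Q.
τ₁ = 458.8/11.54 = 39.7574 min; τ₂ = 352.3/11.54 = 30.5286 min.
Solving the cascade with C₁(0)=C₂(0)=0 gives C₂(t) = C_in[1 − (τ₁ e^(−t/τ₁) − τ₂ e^(−t/τ₂))/(τ₁ − τ₂)].
At t = 74.80: e^(−t/τ₁) = 0.152375, e^(−t/τ₂) = 0.0862796.
C₂ = 0.4808·[1 − (39.7574·0.152375 − 30.5286·0.0862796)/(9.22877)] = 0.4808·0.628984 = 0.302415 g/L.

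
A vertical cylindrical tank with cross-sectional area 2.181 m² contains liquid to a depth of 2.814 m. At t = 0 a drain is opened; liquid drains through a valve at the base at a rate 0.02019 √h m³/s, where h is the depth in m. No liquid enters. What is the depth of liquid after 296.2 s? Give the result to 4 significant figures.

0.09394 m

Accumulation of liquid (constant cross-section A): A dh/dt = −0.02019 √h.
This is separable: 2 d(√h)/dt = −0.02019/A, so √h = √h₀ − (0.02019/(2A)) t.
√h = √2.814 − 0.02019·296.2/(2·2.181) = 1.67750 − 1.37099 = 0.306504.
h = 0.306504² = 0.0939445 m.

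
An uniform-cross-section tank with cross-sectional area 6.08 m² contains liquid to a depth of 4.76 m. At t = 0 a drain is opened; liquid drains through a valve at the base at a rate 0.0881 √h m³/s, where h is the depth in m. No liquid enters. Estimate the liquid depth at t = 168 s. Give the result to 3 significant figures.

0.930 m

A dh/dt = −Q_out = −0.0881 √h.
∫ h^(−1/2) dh = −(0.0881/A) ∫ dt, giving 2√h = 2√h₀ − (0.0881/A) t.
√h = √4.76 − 0.0881·168/(2·6.08) = 2.1817 − 1.2172 = 0.96457.
h = 0.96457² = 0.93040 m.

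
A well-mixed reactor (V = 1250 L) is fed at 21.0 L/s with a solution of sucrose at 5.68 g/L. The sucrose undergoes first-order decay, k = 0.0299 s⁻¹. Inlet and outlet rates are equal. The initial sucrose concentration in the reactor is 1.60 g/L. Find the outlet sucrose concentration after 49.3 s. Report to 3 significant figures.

Accumulation = in − out − consumed: V dC/dt = Q C_in − Q C − k V C.
This is linear with rate a = Q/V + k = 0.046700 s⁻¹.
C_ss = Q C_in/(Q + kV) = 2.0433 g/L; C(t) = C_ss + (C₀ − C_ss) e^(−a t).
C(49.3) = 2.0433 + (-0.44334)·e^(−0.046700·49.3) = 2.0433 + (-0.44334)·0.10003 = 1.9990 g/L.

2.00 g/L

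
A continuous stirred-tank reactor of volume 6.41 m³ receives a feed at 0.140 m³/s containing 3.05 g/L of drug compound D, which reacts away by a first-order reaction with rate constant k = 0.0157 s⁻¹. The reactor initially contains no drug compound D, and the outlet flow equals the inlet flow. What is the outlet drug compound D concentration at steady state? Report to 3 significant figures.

1.77 g/L

Accumulation = in − out − consumed: V dC/dt = Q C_in − Q C − k V C.
Steady state (dC/dt = 0): C_ss = Q C_in/(Q + kV) = C_in/(1 + kV/Q).
C_ss = 0.140·3.05/(0.140 + 0.0157·6.41) = 0.42700/0.24064 = 1.7745 g/L.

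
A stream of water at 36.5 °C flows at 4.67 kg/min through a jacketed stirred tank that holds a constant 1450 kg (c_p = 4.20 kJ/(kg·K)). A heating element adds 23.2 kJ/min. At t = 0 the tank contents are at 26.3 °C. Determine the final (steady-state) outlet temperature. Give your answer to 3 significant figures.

37.7 °C

M c_p dT/dt = ṁ c_p (T_in − T) + Q̇.
At steady state dT/dt = 0 ⇒ T_ss = T_in + Q̇/(ṁ c_p) = 36.5 + 23.2/(4.67·4.20) = 37.683 °C.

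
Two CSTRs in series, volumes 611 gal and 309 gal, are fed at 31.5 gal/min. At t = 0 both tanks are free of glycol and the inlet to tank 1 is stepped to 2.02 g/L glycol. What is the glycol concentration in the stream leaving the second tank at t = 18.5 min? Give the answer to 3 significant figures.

0.759 g/L

Species balance on tank i: dCᵢ/dt = (Cᵢ₋₁ − Cᵢ)/τᵢ with τᵢ = Vᵢ/Q.
τ₁ = 611/31.5 = 19.397 min; τ₂ = 309/31.5 = 9.8095 min.
Solving the cascade with C₁(0)=C₂(0)=0 gives C₂(t) = C_in[1 − (τ₁ e^(−t/τ₁) − τ₂ e^(−t/τ₂))/(τ₁ − τ₂)].
At t = 18.5: e^(−t/τ₁) = 0.38529, e^(−t/τ₂) = 0.15169.
C₂ = 2.02·[1 − (19.397·0.38529 − 9.8095·0.15169)/(9.5873)] = 2.02·0.37570 = 0.75891 g/L.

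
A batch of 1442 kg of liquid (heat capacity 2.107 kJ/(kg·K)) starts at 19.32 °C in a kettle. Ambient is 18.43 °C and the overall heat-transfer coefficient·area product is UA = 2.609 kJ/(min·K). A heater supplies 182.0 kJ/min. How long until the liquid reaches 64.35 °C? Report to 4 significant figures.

1235 min

M c_p dT/dt = −UA(T − T_amb) + Q̇.
τ = M c_p/UA = 1164.54 min; T_ss = T_amb + Q̇/UA = 18.43 + 182.0/2.609 = 88.1885 °C.
T(t) = T_ss + (T₀ − T_ss)e^(−t/τ); set T = 64.35:
t = −τ ln[(T − T_ss)/(T₀ − T_ss)] = −1164.54 · ln(0.346145) = 1235.46 min.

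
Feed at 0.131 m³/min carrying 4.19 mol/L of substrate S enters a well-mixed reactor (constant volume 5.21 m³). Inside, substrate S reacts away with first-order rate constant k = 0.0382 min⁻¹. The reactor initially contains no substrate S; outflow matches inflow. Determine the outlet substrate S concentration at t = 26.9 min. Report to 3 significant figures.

1.36 mol/L

V dC/dt = Q(C_in − C) − k V C.
This is linear with rate a = Q/V + k = 0.063344 min⁻¹.
C_ss = Q C_in/(Q + kV) = 1.6632 mol/L; C(t) = C_ss + (C₀ − C_ss) e^(−a t).
C(26.9) = 1.6632 + (-1.6632)·e^(−0.063344·26.9) = 1.6632 + (-1.6632)·0.18196 = 1.3606 mol/L.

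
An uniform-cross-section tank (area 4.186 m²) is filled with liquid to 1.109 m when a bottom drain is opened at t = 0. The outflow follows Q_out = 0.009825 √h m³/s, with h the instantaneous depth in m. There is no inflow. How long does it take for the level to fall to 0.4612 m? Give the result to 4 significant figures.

318.7 s

Accumulation of liquid (constant cross-section A): A dh/dt = −0.009825 √h.
This is separable: 2 d(√h)/dt = −0.009825/A, so √h = √h₀ − (0.009825/(2A)) t.
t = 2A(√h₀ − √h)/0.009825 = 2·4.186·(√1.109 − √0.4612)/0.009825
  = 8.37200 × (1.05309 − 0.679117) / 0.009825 = 318.667 s.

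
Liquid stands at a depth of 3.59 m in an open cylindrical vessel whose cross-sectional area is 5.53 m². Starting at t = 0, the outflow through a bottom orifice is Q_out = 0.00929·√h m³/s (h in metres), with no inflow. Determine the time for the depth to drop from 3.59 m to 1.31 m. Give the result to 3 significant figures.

893 s

Volume balance on the tank: A dh/dt = −0.00929 √h.
∫ h^(−1/2) dh = −(0.00929/A) ∫ dt, giving 2√h = 2√h₀ − (0.00929/A) t.
t = 2A(√h₀ − √h)/0.00929 = 2·5.53·(√3.59 − √1.31)/0.00929
  = 11.060 × (1.8947 − 1.1446) / 0.00929 = 893.11 s.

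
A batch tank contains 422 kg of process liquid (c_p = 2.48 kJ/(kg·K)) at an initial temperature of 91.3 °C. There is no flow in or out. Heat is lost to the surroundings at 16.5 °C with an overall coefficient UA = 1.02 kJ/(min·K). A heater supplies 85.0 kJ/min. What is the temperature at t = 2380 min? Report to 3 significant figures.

Heat balance on the well-mixed liquid: M c_p dT/dt = −UA(T − T_amb) + Q̇.
dT/dt = (T_ss − T)/τ with T_ss = T_amb + Q̇/UA = 16.5 + 85.0/1.02 = 99.833 °C, τ = M c_p/UA = 422·2.48/1.02 = 1026.0 min.
Solution: T(t) = T_ss + (T₀ − T_ss) e^(−t/τ).
T(2380) = 99.833 + (-8.5333)·0.098313 = 98.994 °C.

99.0 °C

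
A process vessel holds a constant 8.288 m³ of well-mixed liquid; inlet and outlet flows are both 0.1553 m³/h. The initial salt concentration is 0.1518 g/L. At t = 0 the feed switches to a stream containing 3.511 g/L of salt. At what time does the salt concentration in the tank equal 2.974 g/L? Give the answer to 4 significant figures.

97.85 h

Species balance: V dC/dt = Q(C_in − C) ⇒ τ = V/Q = 53.3677 h.
C(t) = C_in + (C₀ − C_in) e^(−t/τ). Set C = 2.974 and solve for t:
e^(−t/τ) = (C − C_in)/(C₀ − C_in) = (2.974 − 3.511)/(0.1518 − 3.511) = 0.159859
t = −τ ln(…) = 53.3677 × 1.83346 = 97.8475 h.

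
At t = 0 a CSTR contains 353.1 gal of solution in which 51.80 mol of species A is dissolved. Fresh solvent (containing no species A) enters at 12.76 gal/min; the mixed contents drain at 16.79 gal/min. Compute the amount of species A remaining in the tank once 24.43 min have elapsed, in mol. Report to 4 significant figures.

13.27 mol

Let m(t) be the amount of species A. Volume: V(t) = V₀ + (Q_in − Q_out) t = 353.1 − 4.03000 t; V(24.43) = 254.647 gal.
Species balance (pure solvent in): dm/dt = −Q_out · m/V(t).
dm/m = −Q_out dt/(V₀ − 4.03000 t); integrating gives ln(m/m₀) = −(Q_out/(Q_in−Q_out)) ln(V/V₀).
m = m₀ (V₀/V)^(Q_out/(Q_in−Q_out)) = 51.80 × (353.1/254.647)^(-4.16625) = 13.2707 mol.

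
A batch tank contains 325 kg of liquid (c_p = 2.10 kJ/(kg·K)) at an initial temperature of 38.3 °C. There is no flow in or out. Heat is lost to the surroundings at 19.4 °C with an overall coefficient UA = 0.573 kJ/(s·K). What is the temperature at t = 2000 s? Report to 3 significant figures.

22.9 °C

Lumped-capacitance energy balance: M c_p dT/dt = UA(T_amb − T).
dT/dt = (T_ss − T)/τ with T_ss = T_amb = 19.400 °C, τ = M c_p/UA = 325·2.10/0.573 = 1191.1 s.
Integrating: T(t) = T_ss + (T₀ − T_ss) e^(−t/τ).
T(2000) = 19.400 + (18.900)·0.18654 = 22.926 °C.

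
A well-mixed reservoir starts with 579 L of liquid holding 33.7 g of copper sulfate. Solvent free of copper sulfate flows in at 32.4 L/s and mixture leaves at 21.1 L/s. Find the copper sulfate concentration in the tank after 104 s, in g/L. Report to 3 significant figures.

Let m(t) be the amount of copper sulfate. Volume: V(t) = V₀ + (Q_in − Q_out) t = 579 + 11.300 t; V(104) = 1754.2 L.
Solute balance: dm/dt = 0 − Q_out C = −Q_out m/V(t).
Separate: dm/m = −Q_out dt/V(t) ⇒ ln(m/m₀) = −(Q_out/(Q_in−Q_out)) ln(V/V₀).
m = m₀ (V₀/V)^(Q_out/(Q_in−Q_out)) = 33.7 × (579/1754.2)^(1.8673) = 4.2534 g.
C = m/V = 4.2534/1754.2 = 0.0024247 g/L.

0.00242 g/L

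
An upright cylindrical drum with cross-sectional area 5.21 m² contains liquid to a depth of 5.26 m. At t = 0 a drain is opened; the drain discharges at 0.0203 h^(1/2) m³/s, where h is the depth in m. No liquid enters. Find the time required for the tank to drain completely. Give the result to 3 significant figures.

1180 s

A dh/dt = −Q_out = −0.0203 √h.
∫ h^(−1/2) dh = −(0.0203/A) ∫ dt, giving 2√h = 2√h₀ − (0.0203/A) t.
Tank is empty when √h = 0: t_empty = 2A√h₀/0.0203.
t_empty = 2·5.21·√5.26/0.0203 = 10.420·2.2935/0.0203 = 1177.2 s.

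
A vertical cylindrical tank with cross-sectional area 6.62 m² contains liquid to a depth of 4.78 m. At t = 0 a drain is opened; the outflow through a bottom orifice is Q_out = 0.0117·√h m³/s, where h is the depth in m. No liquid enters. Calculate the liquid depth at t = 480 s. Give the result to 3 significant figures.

3.11 m

A dh/dt = −Q_out = −0.0117 √h.
Separate and integrate: 2(√h − √h₀) = −(0.0117/A) t.
√h = √4.78 − 0.0117·480/(2·6.62) = 2.1863 − 0.42417 = 1.7622.
h = 1.7622² = 3.1052 m.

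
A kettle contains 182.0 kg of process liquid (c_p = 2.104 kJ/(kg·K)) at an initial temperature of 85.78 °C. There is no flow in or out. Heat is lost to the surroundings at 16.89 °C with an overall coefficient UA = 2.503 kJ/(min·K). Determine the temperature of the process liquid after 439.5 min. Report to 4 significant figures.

M c_p dT/dt = −UA(T − T_amb).
dT/dt = (T_ss − T)/τ with T_ss = T_amb = 16.8900 °C, τ = M c_p/UA = 182.0·2.104/2.503 = 152.988 min.
T approaches T_ss exponentially: T(t) = T_ss + (T₀ − T_ss) e^(−t/τ).
T(439.5) = 16.8900 + (68.8900)·0.0565414 = 20.7851 °C.

20.79 °C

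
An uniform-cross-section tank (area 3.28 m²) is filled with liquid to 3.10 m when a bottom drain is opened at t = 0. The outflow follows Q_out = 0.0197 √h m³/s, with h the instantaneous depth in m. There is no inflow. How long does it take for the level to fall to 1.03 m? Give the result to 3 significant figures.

248 s

Unsteady balance on liquid volume: A dh/dt = −0.0197 √h.
Separate and integrate: 2(√h − √h₀) = −(0.0197/A) t.
t = 2A(√h₀ − √h)/0.0197 = 2·3.28·(√3.10 − √1.03)/0.0197
  = 6.5600 × (1.7607 − 1.0149) / 0.0197 = 248.35 s.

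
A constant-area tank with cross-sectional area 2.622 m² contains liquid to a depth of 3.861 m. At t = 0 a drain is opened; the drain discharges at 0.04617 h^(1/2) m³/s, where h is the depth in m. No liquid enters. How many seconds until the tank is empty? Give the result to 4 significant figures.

With no inflow, A dh/dt = −0.04617 √h.
Separate and integrate: 2(√h − √h₀) = −(0.04617/A) t.
Set h = 0: 2√h₀ = (0.04617/A) t_empty ⇒ t_empty = 2A√h₀/0.04617.
t_empty = 2·2.622·√3.861/0.04617 = 5.24400·1.96494/0.04617 = 223.179 s.

223.2 s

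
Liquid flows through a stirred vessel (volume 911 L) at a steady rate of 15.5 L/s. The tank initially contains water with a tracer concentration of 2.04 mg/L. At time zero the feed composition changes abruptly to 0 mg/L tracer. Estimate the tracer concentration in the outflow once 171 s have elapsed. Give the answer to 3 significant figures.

0.111 mg/L

Transient balance on the dissolved component: V dC/dt = Q(C_in − C).
Rewrite as dC/dt + C/τ = C_in/τ, τ = V/Q = 58.774 s.
Integrating: C(t) = C_in + (C₀ − C_in) e^(−t/τ).
C(171) = 0 + (2.04 − 0)·e^(−171/58.774) = 0 + (2.0400)·0.054506 = 0.11119 mg/L.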